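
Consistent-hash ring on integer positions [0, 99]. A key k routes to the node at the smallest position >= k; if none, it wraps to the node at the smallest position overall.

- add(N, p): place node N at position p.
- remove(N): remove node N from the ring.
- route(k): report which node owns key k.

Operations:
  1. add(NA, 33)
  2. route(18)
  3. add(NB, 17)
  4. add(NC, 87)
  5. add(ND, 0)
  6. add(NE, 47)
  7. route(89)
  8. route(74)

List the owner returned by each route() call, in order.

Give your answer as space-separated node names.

Answer: NA ND NC

Derivation:
Op 1: add NA@33 -> ring=[33:NA]
Op 2: route key 18: smallest pos >= 18 is 33 -> NA
Op 3: add NB@17 -> ring=[17:NB,33:NA]
Op 4: add NC@87 -> ring=[17:NB,33:NA,87:NC]
Op 5: add ND@0 -> ring=[0:ND,17:NB,33:NA,87:NC]
Op 6: add NE@47 -> ring=[0:ND,17:NB,33:NA,47:NE,87:NC]
Op 7: route key 89: none >= 89, wrap to smallest pos 0 -> ND
Op 8: route key 74: smallest pos >= 74 is 87 -> NC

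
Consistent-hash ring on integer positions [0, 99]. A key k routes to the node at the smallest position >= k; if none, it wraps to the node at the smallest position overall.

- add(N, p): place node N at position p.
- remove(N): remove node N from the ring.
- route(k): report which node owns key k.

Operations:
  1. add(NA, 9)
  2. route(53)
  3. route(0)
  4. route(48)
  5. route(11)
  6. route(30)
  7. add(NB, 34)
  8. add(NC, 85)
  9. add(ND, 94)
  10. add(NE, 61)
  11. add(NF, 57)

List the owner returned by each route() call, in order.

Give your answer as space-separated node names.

Answer: NA NA NA NA NA

Derivation:
Op 1: add NA@9 -> ring=[9:NA]
Op 2: route key 53: none >= 53, wrap to smallest pos 9 -> NA
Op 3: route key 0: smallest pos >= 0 is 9 -> NA
Op 4: route key 48: none >= 48, wrap to smallest pos 9 -> NA
Op 5: route key 11: none >= 11, wrap to smallest pos 9 -> NA
Op 6: route key 30: none >= 30, wrap to smallest pos 9 -> NA
Op 7: add NB@34 -> ring=[9:NA,34:NB]
Op 8: add NC@85 -> ring=[9:NA,34:NB,85:NC]
Op 9: add ND@94 -> ring=[9:NA,34:NB,85:NC,94:ND]
Op 10: add NE@61 -> ring=[9:NA,34:NB,61:NE,85:NC,94:ND]
Op 11: add NF@57 -> ring=[9:NA,34:NB,57:NF,61:NE,85:NC,94:ND]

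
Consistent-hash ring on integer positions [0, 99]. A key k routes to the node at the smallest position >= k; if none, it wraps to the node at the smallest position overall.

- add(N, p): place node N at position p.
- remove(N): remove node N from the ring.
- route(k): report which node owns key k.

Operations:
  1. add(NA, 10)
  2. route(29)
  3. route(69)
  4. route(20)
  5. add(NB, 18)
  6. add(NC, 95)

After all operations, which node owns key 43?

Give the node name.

Answer: NC

Derivation:
Op 1: add NA@10 -> ring=[10:NA]
Op 2: route key 29: none >= 29, wrap to smallest pos 10 -> NA
Op 3: route key 69: none >= 69, wrap to smallest pos 10 -> NA
Op 4: route key 20: none >= 20, wrap to smallest pos 10 -> NA
Op 5: add NB@18 -> ring=[10:NA,18:NB]
Op 6: add NC@95 -> ring=[10:NA,18:NB,95:NC]
Final route key 43: smallest pos >= 43 is 95 -> NC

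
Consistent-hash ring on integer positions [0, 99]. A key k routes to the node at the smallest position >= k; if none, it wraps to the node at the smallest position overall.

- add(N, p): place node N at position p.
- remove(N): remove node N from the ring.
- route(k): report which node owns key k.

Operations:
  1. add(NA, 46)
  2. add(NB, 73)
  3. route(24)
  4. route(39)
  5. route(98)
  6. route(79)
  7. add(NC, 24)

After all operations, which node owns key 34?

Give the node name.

Answer: NA

Derivation:
Op 1: add NA@46 -> ring=[46:NA]
Op 2: add NB@73 -> ring=[46:NA,73:NB]
Op 3: route key 24: smallest pos >= 24 is 46 -> NA
Op 4: route key 39: smallest pos >= 39 is 46 -> NA
Op 5: route key 98: none >= 98, wrap to smallest pos 46 -> NA
Op 6: route key 79: none >= 79, wrap to smallest pos 46 -> NA
Op 7: add NC@24 -> ring=[24:NC,46:NA,73:NB]
Final route key 34: smallest pos >= 34 is 46 -> NA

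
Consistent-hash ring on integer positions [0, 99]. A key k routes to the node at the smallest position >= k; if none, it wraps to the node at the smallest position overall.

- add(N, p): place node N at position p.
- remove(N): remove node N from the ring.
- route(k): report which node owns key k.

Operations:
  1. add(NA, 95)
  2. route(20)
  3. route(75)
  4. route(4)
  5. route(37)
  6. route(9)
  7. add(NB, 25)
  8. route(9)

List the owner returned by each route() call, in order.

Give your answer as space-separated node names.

Op 1: add NA@95 -> ring=[95:NA]
Op 2: route key 20: smallest pos >= 20 is 95 -> NA
Op 3: route key 75: smallest pos >= 75 is 95 -> NA
Op 4: route key 4: smallest pos >= 4 is 95 -> NA
Op 5: route key 37: smallest pos >= 37 is 95 -> NA
Op 6: route key 9: smallest pos >= 9 is 95 -> NA
Op 7: add NB@25 -> ring=[25:NB,95:NA]
Op 8: route key 9: smallest pos >= 9 is 25 -> NB

Answer: NA NA NA NA NA NB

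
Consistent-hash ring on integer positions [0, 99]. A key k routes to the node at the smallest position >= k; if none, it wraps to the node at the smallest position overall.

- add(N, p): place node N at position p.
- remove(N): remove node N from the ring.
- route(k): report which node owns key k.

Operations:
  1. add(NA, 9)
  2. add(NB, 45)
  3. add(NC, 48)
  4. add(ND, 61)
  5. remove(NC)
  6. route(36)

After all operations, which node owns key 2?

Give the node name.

Op 1: add NA@9 -> ring=[9:NA]
Op 2: add NB@45 -> ring=[9:NA,45:NB]
Op 3: add NC@48 -> ring=[9:NA,45:NB,48:NC]
Op 4: add ND@61 -> ring=[9:NA,45:NB,48:NC,61:ND]
Op 5: remove NC -> ring=[9:NA,45:NB,61:ND]
Op 6: route key 36: smallest pos >= 36 is 45 -> NB
Final route key 2: smallest pos >= 2 is 9 -> NA

Answer: NA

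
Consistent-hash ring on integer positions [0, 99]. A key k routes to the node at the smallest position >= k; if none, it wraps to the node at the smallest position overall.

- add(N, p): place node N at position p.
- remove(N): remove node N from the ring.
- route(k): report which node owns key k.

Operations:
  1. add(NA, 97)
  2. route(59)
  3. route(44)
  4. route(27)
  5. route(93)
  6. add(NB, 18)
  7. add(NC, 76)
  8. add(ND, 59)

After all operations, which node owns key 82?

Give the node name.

Answer: NA

Derivation:
Op 1: add NA@97 -> ring=[97:NA]
Op 2: route key 59: smallest pos >= 59 is 97 -> NA
Op 3: route key 44: smallest pos >= 44 is 97 -> NA
Op 4: route key 27: smallest pos >= 27 is 97 -> NA
Op 5: route key 93: smallest pos >= 93 is 97 -> NA
Op 6: add NB@18 -> ring=[18:NB,97:NA]
Op 7: add NC@76 -> ring=[18:NB,76:NC,97:NA]
Op 8: add ND@59 -> ring=[18:NB,59:ND,76:NC,97:NA]
Final route key 82: smallest pos >= 82 is 97 -> NA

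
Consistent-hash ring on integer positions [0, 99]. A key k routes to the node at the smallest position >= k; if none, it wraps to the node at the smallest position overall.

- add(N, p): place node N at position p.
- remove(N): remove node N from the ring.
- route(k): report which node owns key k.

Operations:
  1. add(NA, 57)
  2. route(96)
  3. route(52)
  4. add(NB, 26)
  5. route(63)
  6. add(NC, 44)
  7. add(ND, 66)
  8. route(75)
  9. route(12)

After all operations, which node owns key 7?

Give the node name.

Answer: NB

Derivation:
Op 1: add NA@57 -> ring=[57:NA]
Op 2: route key 96: none >= 96, wrap to smallest pos 57 -> NA
Op 3: route key 52: smallest pos >= 52 is 57 -> NA
Op 4: add NB@26 -> ring=[26:NB,57:NA]
Op 5: route key 63: none >= 63, wrap to smallest pos 26 -> NB
Op 6: add NC@44 -> ring=[26:NB,44:NC,57:NA]
Op 7: add ND@66 -> ring=[26:NB,44:NC,57:NA,66:ND]
Op 8: route key 75: none >= 75, wrap to smallest pos 26 -> NB
Op 9: route key 12: smallest pos >= 12 is 26 -> NB
Final route key 7: smallest pos >= 7 is 26 -> NB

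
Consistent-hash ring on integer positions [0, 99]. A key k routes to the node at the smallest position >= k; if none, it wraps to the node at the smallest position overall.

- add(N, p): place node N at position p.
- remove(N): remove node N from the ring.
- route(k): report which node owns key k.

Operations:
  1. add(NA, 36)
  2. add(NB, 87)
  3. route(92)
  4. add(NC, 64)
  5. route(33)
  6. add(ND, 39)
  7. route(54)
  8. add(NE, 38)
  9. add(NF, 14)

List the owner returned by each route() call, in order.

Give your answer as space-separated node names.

Op 1: add NA@36 -> ring=[36:NA]
Op 2: add NB@87 -> ring=[36:NA,87:NB]
Op 3: route key 92: none >= 92, wrap to smallest pos 36 -> NA
Op 4: add NC@64 -> ring=[36:NA,64:NC,87:NB]
Op 5: route key 33: smallest pos >= 33 is 36 -> NA
Op 6: add ND@39 -> ring=[36:NA,39:ND,64:NC,87:NB]
Op 7: route key 54: smallest pos >= 54 is 64 -> NC
Op 8: add NE@38 -> ring=[36:NA,38:NE,39:ND,64:NC,87:NB]
Op 9: add NF@14 -> ring=[14:NF,36:NA,38:NE,39:ND,64:NC,87:NB]

Answer: NA NA NC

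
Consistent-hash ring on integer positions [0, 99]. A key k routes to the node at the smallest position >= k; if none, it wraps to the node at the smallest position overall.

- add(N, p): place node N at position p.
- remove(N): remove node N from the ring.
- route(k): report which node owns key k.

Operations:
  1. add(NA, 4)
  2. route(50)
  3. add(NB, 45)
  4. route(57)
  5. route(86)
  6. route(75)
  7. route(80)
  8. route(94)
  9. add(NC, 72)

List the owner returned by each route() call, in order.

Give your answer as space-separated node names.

Answer: NA NA NA NA NA NA

Derivation:
Op 1: add NA@4 -> ring=[4:NA]
Op 2: route key 50: none >= 50, wrap to smallest pos 4 -> NA
Op 3: add NB@45 -> ring=[4:NA,45:NB]
Op 4: route key 57: none >= 57, wrap to smallest pos 4 -> NA
Op 5: route key 86: none >= 86, wrap to smallest pos 4 -> NA
Op 6: route key 75: none >= 75, wrap to smallest pos 4 -> NA
Op 7: route key 80: none >= 80, wrap to smallest pos 4 -> NA
Op 8: route key 94: none >= 94, wrap to smallest pos 4 -> NA
Op 9: add NC@72 -> ring=[4:NA,45:NB,72:NC]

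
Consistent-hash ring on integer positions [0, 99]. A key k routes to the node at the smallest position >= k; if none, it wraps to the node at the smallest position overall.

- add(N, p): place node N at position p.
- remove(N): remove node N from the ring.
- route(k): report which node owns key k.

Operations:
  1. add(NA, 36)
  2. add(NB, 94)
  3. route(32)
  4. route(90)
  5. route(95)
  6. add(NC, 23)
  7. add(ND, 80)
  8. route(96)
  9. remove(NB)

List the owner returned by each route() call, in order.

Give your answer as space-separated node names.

Answer: NA NB NA NC

Derivation:
Op 1: add NA@36 -> ring=[36:NA]
Op 2: add NB@94 -> ring=[36:NA,94:NB]
Op 3: route key 32: smallest pos >= 32 is 36 -> NA
Op 4: route key 90: smallest pos >= 90 is 94 -> NB
Op 5: route key 95: none >= 95, wrap to smallest pos 36 -> NA
Op 6: add NC@23 -> ring=[23:NC,36:NA,94:NB]
Op 7: add ND@80 -> ring=[23:NC,36:NA,80:ND,94:NB]
Op 8: route key 96: none >= 96, wrap to smallest pos 23 -> NC
Op 9: remove NB -> ring=[23:NC,36:NA,80:ND]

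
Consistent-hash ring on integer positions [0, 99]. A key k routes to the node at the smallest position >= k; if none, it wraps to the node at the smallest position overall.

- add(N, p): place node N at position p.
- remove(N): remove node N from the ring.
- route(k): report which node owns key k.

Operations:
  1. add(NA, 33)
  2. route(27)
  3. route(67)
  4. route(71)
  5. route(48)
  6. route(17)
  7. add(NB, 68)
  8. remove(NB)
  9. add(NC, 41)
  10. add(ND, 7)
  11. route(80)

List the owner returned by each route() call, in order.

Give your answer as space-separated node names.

Op 1: add NA@33 -> ring=[33:NA]
Op 2: route key 27: smallest pos >= 27 is 33 -> NA
Op 3: route key 67: none >= 67, wrap to smallest pos 33 -> NA
Op 4: route key 71: none >= 71, wrap to smallest pos 33 -> NA
Op 5: route key 48: none >= 48, wrap to smallest pos 33 -> NA
Op 6: route key 17: smallest pos >= 17 is 33 -> NA
Op 7: add NB@68 -> ring=[33:NA,68:NB]
Op 8: remove NB -> ring=[33:NA]
Op 9: add NC@41 -> ring=[33:NA,41:NC]
Op 10: add ND@7 -> ring=[7:ND,33:NA,41:NC]
Op 11: route key 80: none >= 80, wrap to smallest pos 7 -> ND

Answer: NA NA NA NA NA ND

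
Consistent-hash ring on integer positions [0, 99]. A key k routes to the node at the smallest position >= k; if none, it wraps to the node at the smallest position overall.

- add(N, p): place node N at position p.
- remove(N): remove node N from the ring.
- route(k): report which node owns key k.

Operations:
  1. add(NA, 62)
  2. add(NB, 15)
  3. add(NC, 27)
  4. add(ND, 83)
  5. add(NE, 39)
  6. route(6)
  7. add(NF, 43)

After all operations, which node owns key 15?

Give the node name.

Answer: NB

Derivation:
Op 1: add NA@62 -> ring=[62:NA]
Op 2: add NB@15 -> ring=[15:NB,62:NA]
Op 3: add NC@27 -> ring=[15:NB,27:NC,62:NA]
Op 4: add ND@83 -> ring=[15:NB,27:NC,62:NA,83:ND]
Op 5: add NE@39 -> ring=[15:NB,27:NC,39:NE,62:NA,83:ND]
Op 6: route key 6: smallest pos >= 6 is 15 -> NB
Op 7: add NF@43 -> ring=[15:NB,27:NC,39:NE,43:NF,62:NA,83:ND]
Final route key 15: smallest pos >= 15 is 15 -> NB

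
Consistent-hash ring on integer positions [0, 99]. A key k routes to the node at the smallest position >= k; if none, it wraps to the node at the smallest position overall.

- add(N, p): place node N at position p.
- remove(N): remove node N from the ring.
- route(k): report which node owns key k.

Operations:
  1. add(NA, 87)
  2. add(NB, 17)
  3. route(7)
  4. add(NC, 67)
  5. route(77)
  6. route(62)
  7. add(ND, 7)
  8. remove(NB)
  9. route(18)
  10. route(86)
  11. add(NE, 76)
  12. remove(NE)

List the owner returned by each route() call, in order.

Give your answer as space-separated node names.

Answer: NB NA NC NC NA

Derivation:
Op 1: add NA@87 -> ring=[87:NA]
Op 2: add NB@17 -> ring=[17:NB,87:NA]
Op 3: route key 7: smallest pos >= 7 is 17 -> NB
Op 4: add NC@67 -> ring=[17:NB,67:NC,87:NA]
Op 5: route key 77: smallest pos >= 77 is 87 -> NA
Op 6: route key 62: smallest pos >= 62 is 67 -> NC
Op 7: add ND@7 -> ring=[7:ND,17:NB,67:NC,87:NA]
Op 8: remove NB -> ring=[7:ND,67:NC,87:NA]
Op 9: route key 18: smallest pos >= 18 is 67 -> NC
Op 10: route key 86: smallest pos >= 86 is 87 -> NA
Op 11: add NE@76 -> ring=[7:ND,67:NC,76:NE,87:NA]
Op 12: remove NE -> ring=[7:ND,67:NC,87:NA]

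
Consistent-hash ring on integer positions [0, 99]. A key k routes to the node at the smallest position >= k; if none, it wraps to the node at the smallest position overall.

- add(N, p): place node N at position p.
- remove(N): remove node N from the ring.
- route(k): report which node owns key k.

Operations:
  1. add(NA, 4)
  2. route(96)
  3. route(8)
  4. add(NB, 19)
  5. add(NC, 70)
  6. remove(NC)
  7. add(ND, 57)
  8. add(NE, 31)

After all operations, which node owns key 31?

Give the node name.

Answer: NE

Derivation:
Op 1: add NA@4 -> ring=[4:NA]
Op 2: route key 96: none >= 96, wrap to smallest pos 4 -> NA
Op 3: route key 8: none >= 8, wrap to smallest pos 4 -> NA
Op 4: add NB@19 -> ring=[4:NA,19:NB]
Op 5: add NC@70 -> ring=[4:NA,19:NB,70:NC]
Op 6: remove NC -> ring=[4:NA,19:NB]
Op 7: add ND@57 -> ring=[4:NA,19:NB,57:ND]
Op 8: add NE@31 -> ring=[4:NA,19:NB,31:NE,57:ND]
Final route key 31: smallest pos >= 31 is 31 -> NE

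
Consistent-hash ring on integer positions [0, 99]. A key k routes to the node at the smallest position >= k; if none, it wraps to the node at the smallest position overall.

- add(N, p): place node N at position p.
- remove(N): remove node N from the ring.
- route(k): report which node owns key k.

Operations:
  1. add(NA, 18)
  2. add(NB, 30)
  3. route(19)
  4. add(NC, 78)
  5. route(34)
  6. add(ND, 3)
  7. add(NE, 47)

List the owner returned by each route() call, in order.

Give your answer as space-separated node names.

Answer: NB NC

Derivation:
Op 1: add NA@18 -> ring=[18:NA]
Op 2: add NB@30 -> ring=[18:NA,30:NB]
Op 3: route key 19: smallest pos >= 19 is 30 -> NB
Op 4: add NC@78 -> ring=[18:NA,30:NB,78:NC]
Op 5: route key 34: smallest pos >= 34 is 78 -> NC
Op 6: add ND@3 -> ring=[3:ND,18:NA,30:NB,78:NC]
Op 7: add NE@47 -> ring=[3:ND,18:NA,30:NB,47:NE,78:NC]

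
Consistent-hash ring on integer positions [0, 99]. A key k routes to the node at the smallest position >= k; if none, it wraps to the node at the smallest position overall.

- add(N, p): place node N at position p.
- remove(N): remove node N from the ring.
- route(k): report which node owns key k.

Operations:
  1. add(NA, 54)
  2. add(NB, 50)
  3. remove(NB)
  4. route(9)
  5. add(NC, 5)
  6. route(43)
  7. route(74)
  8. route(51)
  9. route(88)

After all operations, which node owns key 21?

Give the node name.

Answer: NA

Derivation:
Op 1: add NA@54 -> ring=[54:NA]
Op 2: add NB@50 -> ring=[50:NB,54:NA]
Op 3: remove NB -> ring=[54:NA]
Op 4: route key 9: smallest pos >= 9 is 54 -> NA
Op 5: add NC@5 -> ring=[5:NC,54:NA]
Op 6: route key 43: smallest pos >= 43 is 54 -> NA
Op 7: route key 74: none >= 74, wrap to smallest pos 5 -> NC
Op 8: route key 51: smallest pos >= 51 is 54 -> NA
Op 9: route key 88: none >= 88, wrap to smallest pos 5 -> NC
Final route key 21: smallest pos >= 21 is 54 -> NA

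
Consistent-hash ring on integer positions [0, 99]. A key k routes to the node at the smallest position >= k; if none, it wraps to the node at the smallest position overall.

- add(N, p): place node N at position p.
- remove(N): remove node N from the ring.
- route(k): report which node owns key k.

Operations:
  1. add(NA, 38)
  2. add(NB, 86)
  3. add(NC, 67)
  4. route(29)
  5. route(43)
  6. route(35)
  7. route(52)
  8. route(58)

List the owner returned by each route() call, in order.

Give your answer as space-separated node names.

Answer: NA NC NA NC NC

Derivation:
Op 1: add NA@38 -> ring=[38:NA]
Op 2: add NB@86 -> ring=[38:NA,86:NB]
Op 3: add NC@67 -> ring=[38:NA,67:NC,86:NB]
Op 4: route key 29: smallest pos >= 29 is 38 -> NA
Op 5: route key 43: smallest pos >= 43 is 67 -> NC
Op 6: route key 35: smallest pos >= 35 is 38 -> NA
Op 7: route key 52: smallest pos >= 52 is 67 -> NC
Op 8: route key 58: smallest pos >= 58 is 67 -> NC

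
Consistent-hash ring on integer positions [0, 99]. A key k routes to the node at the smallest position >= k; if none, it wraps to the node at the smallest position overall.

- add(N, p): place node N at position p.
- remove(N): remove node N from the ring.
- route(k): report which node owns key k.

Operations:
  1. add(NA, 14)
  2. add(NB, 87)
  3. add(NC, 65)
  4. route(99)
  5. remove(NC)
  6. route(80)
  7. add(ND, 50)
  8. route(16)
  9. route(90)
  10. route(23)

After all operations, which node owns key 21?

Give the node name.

Answer: ND

Derivation:
Op 1: add NA@14 -> ring=[14:NA]
Op 2: add NB@87 -> ring=[14:NA,87:NB]
Op 3: add NC@65 -> ring=[14:NA,65:NC,87:NB]
Op 4: route key 99: none >= 99, wrap to smallest pos 14 -> NA
Op 5: remove NC -> ring=[14:NA,87:NB]
Op 6: route key 80: smallest pos >= 80 is 87 -> NB
Op 7: add ND@50 -> ring=[14:NA,50:ND,87:NB]
Op 8: route key 16: smallest pos >= 16 is 50 -> ND
Op 9: route key 90: none >= 90, wrap to smallest pos 14 -> NA
Op 10: route key 23: smallest pos >= 23 is 50 -> ND
Final route key 21: smallest pos >= 21 is 50 -> ND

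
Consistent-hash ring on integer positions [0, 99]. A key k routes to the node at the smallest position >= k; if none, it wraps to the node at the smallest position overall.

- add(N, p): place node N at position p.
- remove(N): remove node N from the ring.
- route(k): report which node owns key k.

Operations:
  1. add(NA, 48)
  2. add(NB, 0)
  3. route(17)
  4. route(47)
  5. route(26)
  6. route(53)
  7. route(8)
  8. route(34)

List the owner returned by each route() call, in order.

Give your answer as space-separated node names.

Answer: NA NA NA NB NA NA

Derivation:
Op 1: add NA@48 -> ring=[48:NA]
Op 2: add NB@0 -> ring=[0:NB,48:NA]
Op 3: route key 17: smallest pos >= 17 is 48 -> NA
Op 4: route key 47: smallest pos >= 47 is 48 -> NA
Op 5: route key 26: smallest pos >= 26 is 48 -> NA
Op 6: route key 53: none >= 53, wrap to smallest pos 0 -> NB
Op 7: route key 8: smallest pos >= 8 is 48 -> NA
Op 8: route key 34: smallest pos >= 34 is 48 -> NA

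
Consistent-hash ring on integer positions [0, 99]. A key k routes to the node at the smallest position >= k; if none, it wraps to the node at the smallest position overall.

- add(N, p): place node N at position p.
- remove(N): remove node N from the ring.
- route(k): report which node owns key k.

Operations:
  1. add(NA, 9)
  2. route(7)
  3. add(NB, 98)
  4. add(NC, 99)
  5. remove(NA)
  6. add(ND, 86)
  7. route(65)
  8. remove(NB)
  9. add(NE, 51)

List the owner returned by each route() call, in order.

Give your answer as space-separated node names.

Op 1: add NA@9 -> ring=[9:NA]
Op 2: route key 7: smallest pos >= 7 is 9 -> NA
Op 3: add NB@98 -> ring=[9:NA,98:NB]
Op 4: add NC@99 -> ring=[9:NA,98:NB,99:NC]
Op 5: remove NA -> ring=[98:NB,99:NC]
Op 6: add ND@86 -> ring=[86:ND,98:NB,99:NC]
Op 7: route key 65: smallest pos >= 65 is 86 -> ND
Op 8: remove NB -> ring=[86:ND,99:NC]
Op 9: add NE@51 -> ring=[51:NE,86:ND,99:NC]

Answer: NA ND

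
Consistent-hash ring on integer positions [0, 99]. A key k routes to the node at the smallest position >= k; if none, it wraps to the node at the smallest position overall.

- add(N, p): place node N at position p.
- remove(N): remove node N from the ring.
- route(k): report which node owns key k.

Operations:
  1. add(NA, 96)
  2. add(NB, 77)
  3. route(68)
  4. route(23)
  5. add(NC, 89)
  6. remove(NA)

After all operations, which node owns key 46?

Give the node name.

Answer: NB

Derivation:
Op 1: add NA@96 -> ring=[96:NA]
Op 2: add NB@77 -> ring=[77:NB,96:NA]
Op 3: route key 68: smallest pos >= 68 is 77 -> NB
Op 4: route key 23: smallest pos >= 23 is 77 -> NB
Op 5: add NC@89 -> ring=[77:NB,89:NC,96:NA]
Op 6: remove NA -> ring=[77:NB,89:NC]
Final route key 46: smallest pos >= 46 is 77 -> NB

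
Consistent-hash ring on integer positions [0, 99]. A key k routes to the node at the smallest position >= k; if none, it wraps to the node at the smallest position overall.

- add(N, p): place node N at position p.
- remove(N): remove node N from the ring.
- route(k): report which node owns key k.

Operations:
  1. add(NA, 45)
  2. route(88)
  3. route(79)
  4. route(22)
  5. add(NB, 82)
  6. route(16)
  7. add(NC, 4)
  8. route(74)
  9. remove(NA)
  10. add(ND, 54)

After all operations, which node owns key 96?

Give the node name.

Answer: NC

Derivation:
Op 1: add NA@45 -> ring=[45:NA]
Op 2: route key 88: none >= 88, wrap to smallest pos 45 -> NA
Op 3: route key 79: none >= 79, wrap to smallest pos 45 -> NA
Op 4: route key 22: smallest pos >= 22 is 45 -> NA
Op 5: add NB@82 -> ring=[45:NA,82:NB]
Op 6: route key 16: smallest pos >= 16 is 45 -> NA
Op 7: add NC@4 -> ring=[4:NC,45:NA,82:NB]
Op 8: route key 74: smallest pos >= 74 is 82 -> NB
Op 9: remove NA -> ring=[4:NC,82:NB]
Op 10: add ND@54 -> ring=[4:NC,54:ND,82:NB]
Final route key 96: none >= 96, wrap to smallest pos 4 -> NC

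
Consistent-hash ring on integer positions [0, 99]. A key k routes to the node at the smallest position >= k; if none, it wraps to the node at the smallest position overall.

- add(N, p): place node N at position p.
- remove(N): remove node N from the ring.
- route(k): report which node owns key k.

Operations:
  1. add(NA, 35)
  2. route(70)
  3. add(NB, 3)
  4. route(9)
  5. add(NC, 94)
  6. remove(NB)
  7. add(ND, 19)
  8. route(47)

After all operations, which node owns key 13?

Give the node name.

Answer: ND

Derivation:
Op 1: add NA@35 -> ring=[35:NA]
Op 2: route key 70: none >= 70, wrap to smallest pos 35 -> NA
Op 3: add NB@3 -> ring=[3:NB,35:NA]
Op 4: route key 9: smallest pos >= 9 is 35 -> NA
Op 5: add NC@94 -> ring=[3:NB,35:NA,94:NC]
Op 6: remove NB -> ring=[35:NA,94:NC]
Op 7: add ND@19 -> ring=[19:ND,35:NA,94:NC]
Op 8: route key 47: smallest pos >= 47 is 94 -> NC
Final route key 13: smallest pos >= 13 is 19 -> ND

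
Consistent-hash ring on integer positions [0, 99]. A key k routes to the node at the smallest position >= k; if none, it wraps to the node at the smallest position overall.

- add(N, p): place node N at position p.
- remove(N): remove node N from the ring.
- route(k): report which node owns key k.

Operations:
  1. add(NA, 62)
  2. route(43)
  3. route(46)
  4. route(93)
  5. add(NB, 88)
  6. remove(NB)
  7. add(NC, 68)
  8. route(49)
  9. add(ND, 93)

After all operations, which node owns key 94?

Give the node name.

Op 1: add NA@62 -> ring=[62:NA]
Op 2: route key 43: smallest pos >= 43 is 62 -> NA
Op 3: route key 46: smallest pos >= 46 is 62 -> NA
Op 4: route key 93: none >= 93, wrap to smallest pos 62 -> NA
Op 5: add NB@88 -> ring=[62:NA,88:NB]
Op 6: remove NB -> ring=[62:NA]
Op 7: add NC@68 -> ring=[62:NA,68:NC]
Op 8: route key 49: smallest pos >= 49 is 62 -> NA
Op 9: add ND@93 -> ring=[62:NA,68:NC,93:ND]
Final route key 94: none >= 94, wrap to smallest pos 62 -> NA

Answer: NA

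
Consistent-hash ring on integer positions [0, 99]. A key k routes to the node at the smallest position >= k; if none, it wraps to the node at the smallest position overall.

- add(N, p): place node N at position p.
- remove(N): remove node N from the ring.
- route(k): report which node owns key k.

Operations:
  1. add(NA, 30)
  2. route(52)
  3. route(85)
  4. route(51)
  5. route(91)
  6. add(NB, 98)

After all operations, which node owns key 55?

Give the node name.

Answer: NB

Derivation:
Op 1: add NA@30 -> ring=[30:NA]
Op 2: route key 52: none >= 52, wrap to smallest pos 30 -> NA
Op 3: route key 85: none >= 85, wrap to smallest pos 30 -> NA
Op 4: route key 51: none >= 51, wrap to smallest pos 30 -> NA
Op 5: route key 91: none >= 91, wrap to smallest pos 30 -> NA
Op 6: add NB@98 -> ring=[30:NA,98:NB]
Final route key 55: smallest pos >= 55 is 98 -> NB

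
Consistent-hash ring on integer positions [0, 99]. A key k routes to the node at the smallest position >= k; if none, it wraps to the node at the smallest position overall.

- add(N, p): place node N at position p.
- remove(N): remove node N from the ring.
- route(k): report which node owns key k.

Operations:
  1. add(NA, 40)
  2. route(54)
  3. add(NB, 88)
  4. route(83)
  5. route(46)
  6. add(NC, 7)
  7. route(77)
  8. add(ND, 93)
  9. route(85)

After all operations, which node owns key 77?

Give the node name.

Op 1: add NA@40 -> ring=[40:NA]
Op 2: route key 54: none >= 54, wrap to smallest pos 40 -> NA
Op 3: add NB@88 -> ring=[40:NA,88:NB]
Op 4: route key 83: smallest pos >= 83 is 88 -> NB
Op 5: route key 46: smallest pos >= 46 is 88 -> NB
Op 6: add NC@7 -> ring=[7:NC,40:NA,88:NB]
Op 7: route key 77: smallest pos >= 77 is 88 -> NB
Op 8: add ND@93 -> ring=[7:NC,40:NA,88:NB,93:ND]
Op 9: route key 85: smallest pos >= 85 is 88 -> NB
Final route key 77: smallest pos >= 77 is 88 -> NB

Answer: NB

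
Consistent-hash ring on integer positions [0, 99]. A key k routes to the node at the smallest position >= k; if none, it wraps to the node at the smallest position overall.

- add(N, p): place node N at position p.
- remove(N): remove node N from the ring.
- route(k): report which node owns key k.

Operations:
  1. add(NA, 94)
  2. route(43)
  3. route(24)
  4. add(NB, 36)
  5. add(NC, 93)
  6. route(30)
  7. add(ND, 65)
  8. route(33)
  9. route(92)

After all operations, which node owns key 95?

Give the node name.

Answer: NB

Derivation:
Op 1: add NA@94 -> ring=[94:NA]
Op 2: route key 43: smallest pos >= 43 is 94 -> NA
Op 3: route key 24: smallest pos >= 24 is 94 -> NA
Op 4: add NB@36 -> ring=[36:NB,94:NA]
Op 5: add NC@93 -> ring=[36:NB,93:NC,94:NA]
Op 6: route key 30: smallest pos >= 30 is 36 -> NB
Op 7: add ND@65 -> ring=[36:NB,65:ND,93:NC,94:NA]
Op 8: route key 33: smallest pos >= 33 is 36 -> NB
Op 9: route key 92: smallest pos >= 92 is 93 -> NC
Final route key 95: none >= 95, wrap to smallest pos 36 -> NB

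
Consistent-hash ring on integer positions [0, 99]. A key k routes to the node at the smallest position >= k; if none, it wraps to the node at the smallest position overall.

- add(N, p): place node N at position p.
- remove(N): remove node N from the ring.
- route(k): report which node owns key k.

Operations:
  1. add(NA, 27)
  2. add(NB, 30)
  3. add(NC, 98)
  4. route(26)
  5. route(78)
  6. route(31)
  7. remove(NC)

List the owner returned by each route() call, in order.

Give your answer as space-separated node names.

Op 1: add NA@27 -> ring=[27:NA]
Op 2: add NB@30 -> ring=[27:NA,30:NB]
Op 3: add NC@98 -> ring=[27:NA,30:NB,98:NC]
Op 4: route key 26: smallest pos >= 26 is 27 -> NA
Op 5: route key 78: smallest pos >= 78 is 98 -> NC
Op 6: route key 31: smallest pos >= 31 is 98 -> NC
Op 7: remove NC -> ring=[27:NA,30:NB]

Answer: NA NC NC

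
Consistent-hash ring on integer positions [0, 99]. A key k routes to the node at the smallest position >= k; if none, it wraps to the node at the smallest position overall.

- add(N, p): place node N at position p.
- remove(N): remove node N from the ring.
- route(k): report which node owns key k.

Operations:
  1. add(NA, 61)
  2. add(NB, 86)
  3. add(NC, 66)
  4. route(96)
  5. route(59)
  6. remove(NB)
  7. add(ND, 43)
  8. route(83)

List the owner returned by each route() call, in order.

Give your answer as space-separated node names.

Op 1: add NA@61 -> ring=[61:NA]
Op 2: add NB@86 -> ring=[61:NA,86:NB]
Op 3: add NC@66 -> ring=[61:NA,66:NC,86:NB]
Op 4: route key 96: none >= 96, wrap to smallest pos 61 -> NA
Op 5: route key 59: smallest pos >= 59 is 61 -> NA
Op 6: remove NB -> ring=[61:NA,66:NC]
Op 7: add ND@43 -> ring=[43:ND,61:NA,66:NC]
Op 8: route key 83: none >= 83, wrap to smallest pos 43 -> ND

Answer: NA NA ND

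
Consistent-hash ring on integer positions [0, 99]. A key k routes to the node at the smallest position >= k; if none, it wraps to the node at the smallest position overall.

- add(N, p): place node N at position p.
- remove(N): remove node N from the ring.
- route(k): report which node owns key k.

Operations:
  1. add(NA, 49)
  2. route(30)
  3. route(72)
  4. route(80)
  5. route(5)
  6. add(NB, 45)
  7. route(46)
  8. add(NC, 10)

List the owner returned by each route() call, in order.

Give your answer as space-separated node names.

Op 1: add NA@49 -> ring=[49:NA]
Op 2: route key 30: smallest pos >= 30 is 49 -> NA
Op 3: route key 72: none >= 72, wrap to smallest pos 49 -> NA
Op 4: route key 80: none >= 80, wrap to smallest pos 49 -> NA
Op 5: route key 5: smallest pos >= 5 is 49 -> NA
Op 6: add NB@45 -> ring=[45:NB,49:NA]
Op 7: route key 46: smallest pos >= 46 is 49 -> NA
Op 8: add NC@10 -> ring=[10:NC,45:NB,49:NA]

Answer: NA NA NA NA NA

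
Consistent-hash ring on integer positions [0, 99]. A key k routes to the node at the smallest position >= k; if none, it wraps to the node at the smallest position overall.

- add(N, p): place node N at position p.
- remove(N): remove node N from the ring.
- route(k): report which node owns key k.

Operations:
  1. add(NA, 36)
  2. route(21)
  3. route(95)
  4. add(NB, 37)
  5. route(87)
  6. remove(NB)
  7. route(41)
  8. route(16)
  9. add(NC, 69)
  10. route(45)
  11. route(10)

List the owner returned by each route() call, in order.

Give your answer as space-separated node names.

Op 1: add NA@36 -> ring=[36:NA]
Op 2: route key 21: smallest pos >= 21 is 36 -> NA
Op 3: route key 95: none >= 95, wrap to smallest pos 36 -> NA
Op 4: add NB@37 -> ring=[36:NA,37:NB]
Op 5: route key 87: none >= 87, wrap to smallest pos 36 -> NA
Op 6: remove NB -> ring=[36:NA]
Op 7: route key 41: none >= 41, wrap to smallest pos 36 -> NA
Op 8: route key 16: smallest pos >= 16 is 36 -> NA
Op 9: add NC@69 -> ring=[36:NA,69:NC]
Op 10: route key 45: smallest pos >= 45 is 69 -> NC
Op 11: route key 10: smallest pos >= 10 is 36 -> NA

Answer: NA NA NA NA NA NC NA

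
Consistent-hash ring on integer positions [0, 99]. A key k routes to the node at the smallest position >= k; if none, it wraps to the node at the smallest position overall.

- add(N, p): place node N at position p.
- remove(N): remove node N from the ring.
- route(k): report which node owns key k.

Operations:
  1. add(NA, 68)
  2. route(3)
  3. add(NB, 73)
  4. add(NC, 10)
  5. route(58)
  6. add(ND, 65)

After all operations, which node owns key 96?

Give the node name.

Answer: NC

Derivation:
Op 1: add NA@68 -> ring=[68:NA]
Op 2: route key 3: smallest pos >= 3 is 68 -> NA
Op 3: add NB@73 -> ring=[68:NA,73:NB]
Op 4: add NC@10 -> ring=[10:NC,68:NA,73:NB]
Op 5: route key 58: smallest pos >= 58 is 68 -> NA
Op 6: add ND@65 -> ring=[10:NC,65:ND,68:NA,73:NB]
Final route key 96: none >= 96, wrap to smallest pos 10 -> NC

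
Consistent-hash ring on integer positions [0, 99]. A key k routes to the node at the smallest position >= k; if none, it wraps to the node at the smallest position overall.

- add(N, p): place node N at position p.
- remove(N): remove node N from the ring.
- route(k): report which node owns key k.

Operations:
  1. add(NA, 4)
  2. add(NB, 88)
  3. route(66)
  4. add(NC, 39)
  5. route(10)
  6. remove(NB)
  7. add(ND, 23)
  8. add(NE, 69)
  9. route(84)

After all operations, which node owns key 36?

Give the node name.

Op 1: add NA@4 -> ring=[4:NA]
Op 2: add NB@88 -> ring=[4:NA,88:NB]
Op 3: route key 66: smallest pos >= 66 is 88 -> NB
Op 4: add NC@39 -> ring=[4:NA,39:NC,88:NB]
Op 5: route key 10: smallest pos >= 10 is 39 -> NC
Op 6: remove NB -> ring=[4:NA,39:NC]
Op 7: add ND@23 -> ring=[4:NA,23:ND,39:NC]
Op 8: add NE@69 -> ring=[4:NA,23:ND,39:NC,69:NE]
Op 9: route key 84: none >= 84, wrap to smallest pos 4 -> NA
Final route key 36: smallest pos >= 36 is 39 -> NC

Answer: NC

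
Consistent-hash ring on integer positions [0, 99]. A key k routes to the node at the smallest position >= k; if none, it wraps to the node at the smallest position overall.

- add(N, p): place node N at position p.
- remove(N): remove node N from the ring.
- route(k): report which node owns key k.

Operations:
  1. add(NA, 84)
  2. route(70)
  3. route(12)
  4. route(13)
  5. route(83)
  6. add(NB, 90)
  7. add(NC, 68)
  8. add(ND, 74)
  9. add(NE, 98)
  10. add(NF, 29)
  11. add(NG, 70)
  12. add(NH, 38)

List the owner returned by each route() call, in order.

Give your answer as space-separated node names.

Answer: NA NA NA NA

Derivation:
Op 1: add NA@84 -> ring=[84:NA]
Op 2: route key 70: smallest pos >= 70 is 84 -> NA
Op 3: route key 12: smallest pos >= 12 is 84 -> NA
Op 4: route key 13: smallest pos >= 13 is 84 -> NA
Op 5: route key 83: smallest pos >= 83 is 84 -> NA
Op 6: add NB@90 -> ring=[84:NA,90:NB]
Op 7: add NC@68 -> ring=[68:NC,84:NA,90:NB]
Op 8: add ND@74 -> ring=[68:NC,74:ND,84:NA,90:NB]
Op 9: add NE@98 -> ring=[68:NC,74:ND,84:NA,90:NB,98:NE]
Op 10: add NF@29 -> ring=[29:NF,68:NC,74:ND,84:NA,90:NB,98:NE]
Op 11: add NG@70 -> ring=[29:NF,68:NC,70:NG,74:ND,84:NA,90:NB,98:NE]
Op 12: add NH@38 -> ring=[29:NF,38:NH,68:NC,70:NG,74:ND,84:NA,90:NB,98:NE]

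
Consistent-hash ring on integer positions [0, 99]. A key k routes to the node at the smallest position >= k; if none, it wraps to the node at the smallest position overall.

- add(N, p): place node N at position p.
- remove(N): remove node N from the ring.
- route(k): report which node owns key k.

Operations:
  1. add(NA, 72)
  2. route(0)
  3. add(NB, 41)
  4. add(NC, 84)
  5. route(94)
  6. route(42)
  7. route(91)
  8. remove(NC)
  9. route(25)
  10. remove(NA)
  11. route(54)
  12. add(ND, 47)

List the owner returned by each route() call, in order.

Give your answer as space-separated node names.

Op 1: add NA@72 -> ring=[72:NA]
Op 2: route key 0: smallest pos >= 0 is 72 -> NA
Op 3: add NB@41 -> ring=[41:NB,72:NA]
Op 4: add NC@84 -> ring=[41:NB,72:NA,84:NC]
Op 5: route key 94: none >= 94, wrap to smallest pos 41 -> NB
Op 6: route key 42: smallest pos >= 42 is 72 -> NA
Op 7: route key 91: none >= 91, wrap to smallest pos 41 -> NB
Op 8: remove NC -> ring=[41:NB,72:NA]
Op 9: route key 25: smallest pos >= 25 is 41 -> NB
Op 10: remove NA -> ring=[41:NB]
Op 11: route key 54: none >= 54, wrap to smallest pos 41 -> NB
Op 12: add ND@47 -> ring=[41:NB,47:ND]

Answer: NA NB NA NB NB NB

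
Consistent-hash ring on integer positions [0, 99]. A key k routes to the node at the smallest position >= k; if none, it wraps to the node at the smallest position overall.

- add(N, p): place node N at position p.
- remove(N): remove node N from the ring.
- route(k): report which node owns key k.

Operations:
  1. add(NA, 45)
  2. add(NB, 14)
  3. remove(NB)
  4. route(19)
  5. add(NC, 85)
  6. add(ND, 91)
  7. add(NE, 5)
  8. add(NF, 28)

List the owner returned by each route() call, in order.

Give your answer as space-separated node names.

Answer: NA

Derivation:
Op 1: add NA@45 -> ring=[45:NA]
Op 2: add NB@14 -> ring=[14:NB,45:NA]
Op 3: remove NB -> ring=[45:NA]
Op 4: route key 19: smallest pos >= 19 is 45 -> NA
Op 5: add NC@85 -> ring=[45:NA,85:NC]
Op 6: add ND@91 -> ring=[45:NA,85:NC,91:ND]
Op 7: add NE@5 -> ring=[5:NE,45:NA,85:NC,91:ND]
Op 8: add NF@28 -> ring=[5:NE,28:NF,45:NA,85:NC,91:ND]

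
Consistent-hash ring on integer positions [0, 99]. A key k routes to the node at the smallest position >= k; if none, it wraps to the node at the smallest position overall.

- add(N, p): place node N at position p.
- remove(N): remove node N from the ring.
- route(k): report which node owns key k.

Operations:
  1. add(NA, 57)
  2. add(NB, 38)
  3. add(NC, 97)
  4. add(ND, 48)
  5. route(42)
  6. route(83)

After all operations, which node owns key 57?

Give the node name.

Op 1: add NA@57 -> ring=[57:NA]
Op 2: add NB@38 -> ring=[38:NB,57:NA]
Op 3: add NC@97 -> ring=[38:NB,57:NA,97:NC]
Op 4: add ND@48 -> ring=[38:NB,48:ND,57:NA,97:NC]
Op 5: route key 42: smallest pos >= 42 is 48 -> ND
Op 6: route key 83: smallest pos >= 83 is 97 -> NC
Final route key 57: smallest pos >= 57 is 57 -> NA

Answer: NA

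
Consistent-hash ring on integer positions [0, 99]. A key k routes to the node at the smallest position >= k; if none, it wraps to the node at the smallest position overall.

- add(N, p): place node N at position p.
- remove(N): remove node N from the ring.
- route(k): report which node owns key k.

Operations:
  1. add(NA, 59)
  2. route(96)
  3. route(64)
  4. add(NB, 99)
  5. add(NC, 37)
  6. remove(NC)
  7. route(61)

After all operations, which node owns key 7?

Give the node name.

Op 1: add NA@59 -> ring=[59:NA]
Op 2: route key 96: none >= 96, wrap to smallest pos 59 -> NA
Op 3: route key 64: none >= 64, wrap to smallest pos 59 -> NA
Op 4: add NB@99 -> ring=[59:NA,99:NB]
Op 5: add NC@37 -> ring=[37:NC,59:NA,99:NB]
Op 6: remove NC -> ring=[59:NA,99:NB]
Op 7: route key 61: smallest pos >= 61 is 99 -> NB
Final route key 7: smallest pos >= 7 is 59 -> NA

Answer: NA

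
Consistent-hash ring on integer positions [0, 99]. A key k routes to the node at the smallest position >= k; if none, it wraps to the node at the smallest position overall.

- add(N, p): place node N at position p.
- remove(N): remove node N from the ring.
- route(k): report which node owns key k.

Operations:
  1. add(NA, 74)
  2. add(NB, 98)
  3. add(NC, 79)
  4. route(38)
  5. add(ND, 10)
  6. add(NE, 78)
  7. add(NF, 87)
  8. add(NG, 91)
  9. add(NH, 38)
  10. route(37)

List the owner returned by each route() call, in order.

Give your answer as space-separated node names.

Op 1: add NA@74 -> ring=[74:NA]
Op 2: add NB@98 -> ring=[74:NA,98:NB]
Op 3: add NC@79 -> ring=[74:NA,79:NC,98:NB]
Op 4: route key 38: smallest pos >= 38 is 74 -> NA
Op 5: add ND@10 -> ring=[10:ND,74:NA,79:NC,98:NB]
Op 6: add NE@78 -> ring=[10:ND,74:NA,78:NE,79:NC,98:NB]
Op 7: add NF@87 -> ring=[10:ND,74:NA,78:NE,79:NC,87:NF,98:NB]
Op 8: add NG@91 -> ring=[10:ND,74:NA,78:NE,79:NC,87:NF,91:NG,98:NB]
Op 9: add NH@38 -> ring=[10:ND,38:NH,74:NA,78:NE,79:NC,87:NF,91:NG,98:NB]
Op 10: route key 37: smallest pos >= 37 is 38 -> NH

Answer: NA NH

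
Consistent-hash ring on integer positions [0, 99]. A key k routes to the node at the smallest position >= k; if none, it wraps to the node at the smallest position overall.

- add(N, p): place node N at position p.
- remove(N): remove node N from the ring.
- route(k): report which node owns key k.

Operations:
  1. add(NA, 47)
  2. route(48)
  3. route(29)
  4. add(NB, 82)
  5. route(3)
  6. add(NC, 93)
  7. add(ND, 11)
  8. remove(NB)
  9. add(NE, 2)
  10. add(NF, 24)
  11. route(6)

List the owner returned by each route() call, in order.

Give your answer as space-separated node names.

Answer: NA NA NA ND

Derivation:
Op 1: add NA@47 -> ring=[47:NA]
Op 2: route key 48: none >= 48, wrap to smallest pos 47 -> NA
Op 3: route key 29: smallest pos >= 29 is 47 -> NA
Op 4: add NB@82 -> ring=[47:NA,82:NB]
Op 5: route key 3: smallest pos >= 3 is 47 -> NA
Op 6: add NC@93 -> ring=[47:NA,82:NB,93:NC]
Op 7: add ND@11 -> ring=[11:ND,47:NA,82:NB,93:NC]
Op 8: remove NB -> ring=[11:ND,47:NA,93:NC]
Op 9: add NE@2 -> ring=[2:NE,11:ND,47:NA,93:NC]
Op 10: add NF@24 -> ring=[2:NE,11:ND,24:NF,47:NA,93:NC]
Op 11: route key 6: smallest pos >= 6 is 11 -> ND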